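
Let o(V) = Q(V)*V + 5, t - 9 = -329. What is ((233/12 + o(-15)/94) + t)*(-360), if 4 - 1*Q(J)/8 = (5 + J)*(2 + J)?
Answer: 2363370/47 ≈ 50284.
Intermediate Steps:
Q(J) = 32 - 8*(2 + J)*(5 + J) (Q(J) = 32 - 8*(5 + J)*(2 + J) = 32 - 8*(2 + J)*(5 + J))
t = -320 (t = 9 - 329 = -320)
o(V) = 5 + V*(-48 - 56*V - 8*V²) (o(V) = (-48 - 56*V - 8*V²)*V + 5 = V*(-48 - 56*V - 8*V²) + 5 = 5 + V*(-48 - 56*V - 8*V²))
((233/12 + o(-15)/94) + t)*(-360) = ((233/12 + (5 - 8*(-15)*(6 + (-15)² + 7*(-15)))/94) - 320)*(-360) = ((233*(1/12) + (5 - 8*(-15)*(6 + 225 - 105))*(1/94)) - 320)*(-360) = ((233/12 + (5 - 8*(-15)*126)*(1/94)) - 320)*(-360) = ((233/12 + (5 + 15120)*(1/94)) - 320)*(-360) = ((233/12 + 15125*(1/94)) - 320)*(-360) = ((233/12 + 15125/94) - 320)*(-360) = (101701/564 - 320)*(-360) = -78779/564*(-360) = 2363370/47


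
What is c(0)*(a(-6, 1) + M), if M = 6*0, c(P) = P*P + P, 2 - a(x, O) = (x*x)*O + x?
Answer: 0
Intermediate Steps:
a(x, O) = 2 - x - O*x² (a(x, O) = 2 - ((x*x)*O + x) = 2 - (x²*O + x) = 2 - (O*x² + x) = 2 - (x + O*x²) = 2 + (-x - O*x²) = 2 - x - O*x²)
c(P) = P + P² (c(P) = P² + P = P + P²)
M = 0
c(0)*(a(-6, 1) + M) = (0*(1 + 0))*((2 - 1*(-6) - 1*1*(-6)²) + 0) = (0*1)*((2 + 6 - 1*1*36) + 0) = 0*((2 + 6 - 36) + 0) = 0*(-28 + 0) = 0*(-28) = 0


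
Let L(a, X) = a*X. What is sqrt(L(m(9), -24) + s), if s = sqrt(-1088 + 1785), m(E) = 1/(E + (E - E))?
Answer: sqrt(-24 + 9*sqrt(697))/3 ≈ 4.8718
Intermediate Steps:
m(E) = 1/E (m(E) = 1/(E + 0) = 1/E)
L(a, X) = X*a
s = sqrt(697) ≈ 26.401
sqrt(L(m(9), -24) + s) = sqrt(-24/9 + sqrt(697)) = sqrt(-24*1/9 + sqrt(697)) = sqrt(-8/3 + sqrt(697))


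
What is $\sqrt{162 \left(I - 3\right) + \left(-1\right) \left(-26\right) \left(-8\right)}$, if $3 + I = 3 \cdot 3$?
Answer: $\sqrt{278} \approx 16.673$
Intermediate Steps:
$I = 6$ ($I = -3 + 3 \cdot 3 = -3 + 9 = 6$)
$\sqrt{162 \left(I - 3\right) + \left(-1\right) \left(-26\right) \left(-8\right)} = \sqrt{162 \left(6 - 3\right) + \left(-1\right) \left(-26\right) \left(-8\right)} = \sqrt{162 \cdot 3 + 26 \left(-8\right)} = \sqrt{486 - 208} = \sqrt{278}$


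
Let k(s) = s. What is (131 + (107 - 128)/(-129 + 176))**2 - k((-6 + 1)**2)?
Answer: 37595271/2209 ≈ 17019.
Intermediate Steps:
(131 + (107 - 128)/(-129 + 176))**2 - k((-6 + 1)**2) = (131 + (107 - 128)/(-129 + 176))**2 - (-6 + 1)**2 = (131 - 21/47)**2 - 1*(-5)**2 = (131 - 21*1/47)**2 - 1*25 = (131 - 21/47)**2 - 25 = (6136/47)**2 - 25 = 37650496/2209 - 25 = 37595271/2209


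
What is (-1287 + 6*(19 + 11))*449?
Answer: -497043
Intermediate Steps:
(-1287 + 6*(19 + 11))*449 = (-1287 + 6*30)*449 = (-1287 + 180)*449 = -1107*449 = -497043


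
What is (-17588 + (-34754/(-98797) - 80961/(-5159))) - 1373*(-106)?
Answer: 65223489857653/509693723 ≈ 1.2797e+5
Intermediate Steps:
(-17588 + (-34754/(-98797) - 80961/(-5159))) - 1373*(-106) = (-17588 + (-34754*(-1/98797) - 80961*(-1/5159))) - 1*(-145538) = (-17588 + (34754/98797 + 80961/5159)) + 145538 = (-17588 + 8177999803/509693723) + 145538 = -8956315200321/509693723 + 145538 = 65223489857653/509693723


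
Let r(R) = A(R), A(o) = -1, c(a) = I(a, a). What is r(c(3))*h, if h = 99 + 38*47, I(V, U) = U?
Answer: -1885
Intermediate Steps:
c(a) = a
r(R) = -1
h = 1885 (h = 99 + 1786 = 1885)
r(c(3))*h = -1*1885 = -1885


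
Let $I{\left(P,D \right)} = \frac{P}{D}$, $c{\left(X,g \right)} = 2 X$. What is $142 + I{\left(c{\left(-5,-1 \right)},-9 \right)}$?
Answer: $\frac{1288}{9} \approx 143.11$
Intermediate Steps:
$142 + I{\left(c{\left(-5,-1 \right)},-9 \right)} = 142 + \frac{2 \left(-5\right)}{-9} = 142 - - \frac{10}{9} = 142 + \frac{10}{9} = \frac{1288}{9}$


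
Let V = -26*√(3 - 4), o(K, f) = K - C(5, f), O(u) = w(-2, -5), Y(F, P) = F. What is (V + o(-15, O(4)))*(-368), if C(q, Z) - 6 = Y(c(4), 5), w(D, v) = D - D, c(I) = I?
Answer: 9200 + 9568*I ≈ 9200.0 + 9568.0*I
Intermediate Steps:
w(D, v) = 0
O(u) = 0
C(q, Z) = 10 (C(q, Z) = 6 + 4 = 10)
o(K, f) = -10 + K (o(K, f) = K - 1*10 = K - 10 = -10 + K)
V = -26*I ≈ -26.0*I
(V + o(-15, O(4)))*(-368) = (-26*I + (-10 - 15))*(-368) = (-26*I - 25)*(-368) = (-25 - 26*I)*(-368) = 9200 + 9568*I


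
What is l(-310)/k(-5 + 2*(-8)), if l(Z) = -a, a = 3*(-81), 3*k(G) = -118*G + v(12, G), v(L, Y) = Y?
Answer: 27/91 ≈ 0.29670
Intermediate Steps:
k(G) = -39*G (k(G) = (-118*G + G)/3 = (-117*G)/3 = -39*G)
a = -243
l(Z) = 243 (l(Z) = -1*(-243) = 243)
l(-310)/k(-5 + 2*(-8)) = 243/((-39*(-5 + 2*(-8)))) = 243/((-39*(-5 - 16))) = 243/((-39*(-21))) = 243/819 = 243*(1/819) = 27/91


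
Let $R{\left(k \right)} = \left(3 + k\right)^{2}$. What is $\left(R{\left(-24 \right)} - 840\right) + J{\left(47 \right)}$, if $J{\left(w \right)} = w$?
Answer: $-352$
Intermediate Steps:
$\left(R{\left(-24 \right)} - 840\right) + J{\left(47 \right)} = \left(\left(3 - 24\right)^{2} - 840\right) + 47 = \left(\left(-21\right)^{2} - 840\right) + 47 = \left(441 - 840\right) + 47 = -399 + 47 = -352$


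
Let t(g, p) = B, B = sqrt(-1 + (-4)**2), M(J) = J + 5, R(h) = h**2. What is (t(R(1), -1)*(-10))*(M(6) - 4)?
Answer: -70*sqrt(15) ≈ -271.11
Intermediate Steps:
M(J) = 5 + J
B = sqrt(15) (B = sqrt(-1 + 16) = sqrt(15) ≈ 3.8730)
t(g, p) = sqrt(15)
(t(R(1), -1)*(-10))*(M(6) - 4) = (sqrt(15)*(-10))*((5 + 6) - 4) = (-10*sqrt(15))*(11 - 4) = -10*sqrt(15)*7 = -70*sqrt(15)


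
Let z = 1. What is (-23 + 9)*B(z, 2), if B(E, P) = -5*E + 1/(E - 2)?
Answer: 84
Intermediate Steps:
B(E, P) = 1/(-2 + E) - 5*E (B(E, P) = -5*E + 1/(-2 + E) = 1/(-2 + E) - 5*E)
(-23 + 9)*B(z, 2) = (-23 + 9)*((1 - 5*1² + 10*1)/(-2 + 1)) = -14*(1 - 5*1 + 10)/(-1) = -(-14)*(1 - 5 + 10) = -(-14)*6 = -14*(-6) = 84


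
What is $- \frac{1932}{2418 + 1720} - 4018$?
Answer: $- \frac{8314208}{2069} \approx -4018.5$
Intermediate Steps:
$- \frac{1932}{2418 + 1720} - 4018 = - \frac{1932}{4138} - 4018 = \left(-1932\right) \frac{1}{4138} - 4018 = - \frac{966}{2069} - 4018 = - \frac{8314208}{2069}$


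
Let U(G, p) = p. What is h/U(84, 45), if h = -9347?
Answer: -9347/45 ≈ -207.71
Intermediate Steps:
h/U(84, 45) = -9347/45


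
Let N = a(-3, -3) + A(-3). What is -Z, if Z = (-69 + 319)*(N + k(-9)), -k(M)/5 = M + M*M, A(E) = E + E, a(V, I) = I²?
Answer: 89250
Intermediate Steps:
A(E) = 2*E
k(M) = -5*M - 5*M² (k(M) = -5*(M + M*M) = -5*(M + M²) = -5*M - 5*M²)
N = 3 (N = (-3)² + 2*(-3) = 9 - 6 = 3)
Z = -89250 (Z = (-69 + 319)*(3 - 5*(-9)*(1 - 9)) = 250*(3 - 5*(-9)*(-8)) = 250*(3 - 360) = 250*(-357) = -89250)
-Z = -1*(-89250) = 89250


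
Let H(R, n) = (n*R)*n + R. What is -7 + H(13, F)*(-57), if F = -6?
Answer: -27424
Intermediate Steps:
H(R, n) = R + R*n² (H(R, n) = (R*n)*n + R = R*n² + R = R + R*n²)
-7 + H(13, F)*(-57) = -7 + (13*(1 + (-6)²))*(-57) = -7 + (13*(1 + 36))*(-57) = -7 + (13*37)*(-57) = -7 + 481*(-57) = -7 - 27417 = -27424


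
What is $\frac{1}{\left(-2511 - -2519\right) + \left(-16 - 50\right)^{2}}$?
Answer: $\frac{1}{4364} \approx 0.00022915$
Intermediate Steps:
$\frac{1}{\left(-2511 - -2519\right) + \left(-16 - 50\right)^{2}} = \frac{1}{\left(-2511 + 2519\right) + \left(-66\right)^{2}} = \frac{1}{8 + 4356} = \frac{1}{4364}$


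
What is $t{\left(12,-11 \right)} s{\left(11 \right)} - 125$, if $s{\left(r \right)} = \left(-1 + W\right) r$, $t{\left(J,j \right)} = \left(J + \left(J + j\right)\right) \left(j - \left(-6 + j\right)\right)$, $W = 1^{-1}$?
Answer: $-125$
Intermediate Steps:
$W = 1$
$t{\left(J,j \right)} = 6 j + 12 J$ ($t{\left(J,j \right)} = \left(j + 2 J\right) 6 = 6 j + 12 J$)
$s{\left(r \right)} = 0$ ($s{\left(r \right)} = \left(-1 + 1\right) r = 0 r = 0$)
$t{\left(12,-11 \right)} s{\left(11 \right)} - 125 = \left(6 \left(-11\right) + 12 \cdot 12\right) 0 - 125 = \left(-66 + 144\right) 0 - 125 = 78 \cdot 0 - 125 = 0 - 125 = -125$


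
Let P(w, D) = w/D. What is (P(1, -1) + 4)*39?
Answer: 117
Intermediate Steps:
(P(1, -1) + 4)*39 = (1/(-1) + 4)*39 = (1*(-1) + 4)*39 = (-1 + 4)*39 = 3*39 = 117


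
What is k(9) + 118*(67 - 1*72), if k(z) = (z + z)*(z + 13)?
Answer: -194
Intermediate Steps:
k(z) = 2*z*(13 + z) (k(z) = (2*z)*(13 + z) = 2*z*(13 + z))
k(9) + 118*(67 - 1*72) = 2*9*(13 + 9) + 118*(67 - 1*72) = 2*9*22 + 118*(67 - 72) = 396 + 118*(-5) = 396 - 590 = -194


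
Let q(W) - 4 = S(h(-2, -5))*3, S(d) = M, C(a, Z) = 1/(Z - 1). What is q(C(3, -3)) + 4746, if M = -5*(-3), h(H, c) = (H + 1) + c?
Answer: 4795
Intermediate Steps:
h(H, c) = 1 + H + c (h(H, c) = (1 + H) + c = 1 + H + c)
M = 15
C(a, Z) = 1/(-1 + Z)
S(d) = 15
q(W) = 49 (q(W) = 4 + 15*3 = 4 + 45 = 49)
q(C(3, -3)) + 4746 = 49 + 4746 = 4795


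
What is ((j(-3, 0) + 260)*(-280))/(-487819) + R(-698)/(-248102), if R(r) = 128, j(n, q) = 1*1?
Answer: 9034426664/60514434769 ≈ 0.14929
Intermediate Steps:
j(n, q) = 1
((j(-3, 0) + 260)*(-280))/(-487819) + R(-698)/(-248102) = ((1 + 260)*(-280))/(-487819) + 128/(-248102) = (261*(-280))*(-1/487819) + 128*(-1/248102) = -73080*(-1/487819) - 64/124051 = 73080/487819 - 64/124051 = 9034426664/60514434769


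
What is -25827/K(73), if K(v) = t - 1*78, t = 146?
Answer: -25827/68 ≈ -379.81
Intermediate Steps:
K(v) = 68 (K(v) = 146 - 1*78 = 146 - 78 = 68)
-25827/K(73) = -25827/68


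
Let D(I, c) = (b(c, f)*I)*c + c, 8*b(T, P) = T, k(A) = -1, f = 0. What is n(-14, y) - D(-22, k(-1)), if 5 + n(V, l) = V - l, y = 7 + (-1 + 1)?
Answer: -89/4 ≈ -22.250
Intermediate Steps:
y = 7 (y = 7 + 0 = 7)
b(T, P) = T/8
D(I, c) = c + I*c²/8 (D(I, c) = ((c/8)*I)*c + c = (I*c/8)*c + c = I*c²/8 + c = c + I*c²/8)
n(V, l) = -5 + V - l (n(V, l) = -5 + (V - l) = -5 + V - l)
n(-14, y) - D(-22, k(-1)) = (-5 - 14 - 1*7) - (-1)*(8 - 22*(-1))/8 = (-5 - 14 - 7) - (-1)*(8 + 22)/8 = -26 - (-1)*30/8 = -26 - 1*(-15/4) = -26 + 15/4 = -89/4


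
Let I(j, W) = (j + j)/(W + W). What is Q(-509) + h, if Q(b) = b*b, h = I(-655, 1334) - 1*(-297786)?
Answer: 742859923/1334 ≈ 5.5687e+5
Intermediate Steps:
I(j, W) = j/W (I(j, W) = (2*j)/((2*W)) = (2*j)*(1/(2*W)) = j/W)
h = 397245869/1334 (h = -655/1334 - 1*(-297786) = -655*1/1334 + 297786 = -655/1334 + 297786 = 397245869/1334 ≈ 2.9779e+5)
Q(b) = b²
Q(-509) + h = (-509)² + 397245869/1334 = 259081 + 397245869/1334 = 742859923/1334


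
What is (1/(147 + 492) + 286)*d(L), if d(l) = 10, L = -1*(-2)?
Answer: 1827550/639 ≈ 2860.0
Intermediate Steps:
L = 2
(1/(147 + 492) + 286)*d(L) = (1/(147 + 492) + 286)*10 = (1/639 + 286)*10 = (182755/639)*10 = 1827550/639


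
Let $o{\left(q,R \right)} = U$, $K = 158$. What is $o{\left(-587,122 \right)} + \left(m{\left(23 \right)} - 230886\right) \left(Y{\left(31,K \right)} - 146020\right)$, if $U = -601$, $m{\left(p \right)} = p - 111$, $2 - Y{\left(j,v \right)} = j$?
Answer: $33733521125$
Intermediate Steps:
$Y{\left(j,v \right)} = 2 - j$
$m{\left(p \right)} = -111 + p$
$o{\left(q,R \right)} = -601$
$o{\left(-587,122 \right)} + \left(m{\left(23 \right)} - 230886\right) \left(Y{\left(31,K \right)} - 146020\right) = -601 + \left(\left(-111 + 23\right) - 230886\right) \left(\left(2 - 31\right) - 146020\right) = -601 + \left(-88 - 230886\right) \left(\left(2 - 31\right) - 146020\right) = -601 - 230974 \left(-29 - 146020\right) = -601 - -33733521726 = -601 + 33733521726 = 33733521125$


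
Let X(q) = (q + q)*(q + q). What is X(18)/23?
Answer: 1296/23 ≈ 56.348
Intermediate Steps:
X(q) = 4*q**2 (X(q) = (2*q)*(2*q) = 4*q**2)
X(18)/23 = (4*18**2)/23 = (4*324)*(1/23) = 1296*(1/23) = 1296/23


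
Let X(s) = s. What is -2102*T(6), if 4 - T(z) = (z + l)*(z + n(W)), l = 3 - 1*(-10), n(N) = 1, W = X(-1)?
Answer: 271158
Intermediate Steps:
W = -1
l = 13 (l = 3 + 10 = 13)
T(z) = 4 - (1 + z)*(13 + z) (T(z) = 4 - (z + 13)*(z + 1) = 4 - (13 + z)*(1 + z) = 4 - (1 + z)*(13 + z))
-2102*T(6) = -2102*(-9 - 1*6² - 14*6) = -2102*(-9 - 1*36 - 84) = -2102*(-9 - 36 - 84) = -2102*(-129) = 271158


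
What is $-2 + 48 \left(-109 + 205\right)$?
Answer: $4606$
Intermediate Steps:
$-2 + 48 \left(-109 + 205\right) = -2 + 48 \cdot 96 = -2 + 4608 = 4606$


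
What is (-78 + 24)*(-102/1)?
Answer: 5508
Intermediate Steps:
(-78 + 24)*(-102/1) = -(-5508) = -54*(-102) = 5508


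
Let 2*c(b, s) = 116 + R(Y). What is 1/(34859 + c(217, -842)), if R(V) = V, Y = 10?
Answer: 1/34922 ≈ 2.8635e-5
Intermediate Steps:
c(b, s) = 63 (c(b, s) = (116 + 10)/2 = (½)*126 = 63)
1/(34859 + c(217, -842)) = 1/(34859 + 63) = 1/34922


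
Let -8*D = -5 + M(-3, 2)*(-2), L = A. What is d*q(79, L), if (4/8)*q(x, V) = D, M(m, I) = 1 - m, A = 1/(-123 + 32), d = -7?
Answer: -91/4 ≈ -22.750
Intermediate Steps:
A = -1/91 (A = 1/(-91) = -1/91 ≈ -0.010989)
L = -1/91 ≈ -0.010989
D = 13/8 (D = -(-5 + (1 - 1*(-3))*(-2))/8 = -(-5 + (1 + 3)*(-2))/8 = -(-5 + 4*(-2))/8 = -(-5 - 8)/8 = -1/8*(-13) = 13/8 ≈ 1.6250)
q(x, V) = 13/4 (q(x, V) = 2*(13/8) = 13/4)
d*q(79, L) = -7*13/4 = -91/4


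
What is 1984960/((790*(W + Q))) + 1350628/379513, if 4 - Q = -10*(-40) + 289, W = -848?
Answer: 88238692748/45961680891 ≈ 1.9198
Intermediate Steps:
Q = -685 (Q = 4 - (-10*(-40) + 289) = 4 - (400 + 289) = 4 - 1*689 = 4 - 689 = -685)
1984960/((790*(W + Q))) + 1350628/379513 = 1984960/((790*(-848 - 685))) + 1350628/379513 = 1984960/((790*(-1533))) + 1350628*(1/379513) = 1984960/(-1211070) + 1350628/379513 = 1984960*(-1/1211070) + 1350628/379513 = -198496/121107 + 1350628/379513 = 88238692748/45961680891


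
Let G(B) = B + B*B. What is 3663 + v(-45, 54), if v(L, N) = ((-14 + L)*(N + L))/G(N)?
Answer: 1208731/330 ≈ 3662.8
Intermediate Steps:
G(B) = B + B²
v(L, N) = (-14 + L)*(L + N)/(N*(1 + N)) (v(L, N) = ((-14 + L)*(N + L))/((N*(1 + N))) = ((-14 + L)*(L + N))*(1/(N*(1 + N))) = (-14 + L)*(L + N)/(N*(1 + N)))
3663 + v(-45, 54) = 3663 + ((-45)² - 14*(-45) - 14*54 - 45*54)/(54*(1 + 54)) = 3663 + (1/54)*(2025 + 630 - 756 - 2430)/55 = 3663 + (1/54)*(1/55)*(-531) = 3663 - 59/330 = 1208731/330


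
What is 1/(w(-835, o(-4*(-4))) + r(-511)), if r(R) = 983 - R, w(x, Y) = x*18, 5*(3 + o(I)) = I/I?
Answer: -1/13536 ≈ -7.3877e-5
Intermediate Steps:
o(I) = -14/5 (o(I) = -3 + (I/I)/5 = -3 + (⅕)*1 = -3 + ⅕ = -14/5)
w(x, Y) = 18*x
1/(w(-835, o(-4*(-4))) + r(-511)) = 1/(18*(-835) + (983 - 1*(-511))) = 1/(-15030 + (983 + 511)) = 1/(-15030 + 1494) = 1/(-13536) = -1/13536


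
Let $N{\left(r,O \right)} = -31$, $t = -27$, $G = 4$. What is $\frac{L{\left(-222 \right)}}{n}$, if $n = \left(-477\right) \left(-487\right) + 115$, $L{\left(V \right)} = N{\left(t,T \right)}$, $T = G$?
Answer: $- \frac{31}{232414} \approx -0.00013338$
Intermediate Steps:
$T = 4$
$L{\left(V \right)} = -31$
$n = 232414$ ($n = 232299 + 115 = 232414$)
$\frac{L{\left(-222 \right)}}{n} = - \frac{31}{232414}$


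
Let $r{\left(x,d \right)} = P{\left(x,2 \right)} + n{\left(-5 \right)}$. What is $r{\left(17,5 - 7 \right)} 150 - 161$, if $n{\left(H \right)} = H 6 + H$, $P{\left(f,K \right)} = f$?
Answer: $-2861$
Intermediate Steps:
$n{\left(H \right)} = 7 H$ ($n{\left(H \right)} = 6 H + H = 7 H$)
$r{\left(x,d \right)} = -35 + x$ ($r{\left(x,d \right)} = x + 7 \left(-5\right) = x - 35 = -35 + x$)
$r{\left(17,5 - 7 \right)} 150 - 161 = \left(-35 + 17\right) 150 - 161 = \left(-18\right) 150 - 161 = -2700 - 161 = -2861$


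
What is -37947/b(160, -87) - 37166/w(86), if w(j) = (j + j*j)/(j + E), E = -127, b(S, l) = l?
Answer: 2393624/3741 ≈ 639.83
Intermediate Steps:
w(j) = (j + j²)/(-127 + j) (w(j) = (j + j*j)/(j - 127) = (j + j²)/(-127 + j))
-37947/b(160, -87) - 37166/w(86) = -37947/(-87) - 37166*(-127 + 86)/(86*(1 + 86)) = -37947*(-1/87) - 37166/(86*87/(-41)) = 12649/29 - 37166/(86*(-1/41)*87) = 12649/29 - 37166/(-7482/41) = 12649/29 - 37166*(-41/7482) = 12649/29 + 761903/3741 = 2393624/3741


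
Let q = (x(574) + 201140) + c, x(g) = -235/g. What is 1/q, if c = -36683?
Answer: 574/94398083 ≈ 6.0806e-6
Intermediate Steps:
q = 94398083/574 (q = (-235/574 + 201140) - 36683 = 115454125/574 - 36683 = 94398083/574 ≈ 1.6446e+5)
1/q = 1/(94398083/574) = 574/94398083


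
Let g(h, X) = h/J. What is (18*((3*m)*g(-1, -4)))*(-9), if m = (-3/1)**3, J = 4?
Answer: -6561/2 ≈ -3280.5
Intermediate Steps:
m = -27 (m = (-3*1)**3 = (-3)**3 = -27)
g(h, X) = h/4
(18*((3*m)*g(-1, -4)))*(-9) = (18*((3*(-27))*((1/4)*(-1))))*(-9) = (18*(-81*(-1/4)))*(-9) = (18*(81/4))*(-9) = (729/2)*(-9) = -6561/2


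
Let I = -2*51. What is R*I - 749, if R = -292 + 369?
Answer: -8603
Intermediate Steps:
I = -102
R = 77
R*I - 749 = 77*(-102) - 749 = -7854 - 749 = -8603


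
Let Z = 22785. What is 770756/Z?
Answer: 110108/3255 ≈ 33.827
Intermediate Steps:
770756/Z = 770756/22785 = 770756*(1/22785) = 110108/3255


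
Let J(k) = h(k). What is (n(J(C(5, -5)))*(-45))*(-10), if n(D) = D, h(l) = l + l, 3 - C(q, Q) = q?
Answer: -1800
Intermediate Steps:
C(q, Q) = 3 - q
h(l) = 2*l
J(k) = 2*k
(n(J(C(5, -5)))*(-45))*(-10) = ((2*(3 - 1*5))*(-45))*(-10) = ((2*(3 - 5))*(-45))*(-10) = ((2*(-2))*(-45))*(-10) = -4*(-45)*(-10) = 180*(-10) = -1800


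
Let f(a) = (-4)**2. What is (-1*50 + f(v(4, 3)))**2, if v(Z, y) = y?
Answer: 1156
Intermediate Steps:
f(a) = 16
(-1*50 + f(v(4, 3)))**2 = (-1*50 + 16)**2 = (-50 + 16)**2 = (-34)**2 = 1156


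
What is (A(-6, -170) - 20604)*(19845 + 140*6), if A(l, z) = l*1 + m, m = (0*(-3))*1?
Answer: -426317850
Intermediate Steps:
m = 0 (m = 0*1 = 0)
A(l, z) = l (A(l, z) = l*1 + 0 = l + 0 = l)
(A(-6, -170) - 20604)*(19845 + 140*6) = (-6 - 20604)*(19845 + 140*6) = -20610*(19845 + 840) = -20610*20685 = -426317850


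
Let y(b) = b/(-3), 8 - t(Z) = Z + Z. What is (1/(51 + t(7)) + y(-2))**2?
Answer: 961/2025 ≈ 0.47457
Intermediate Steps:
t(Z) = 8 - 2*Z (t(Z) = 8 - (Z + Z) = 8 - 2*Z)
y(b) = -b/3 (y(b) = b*(-1/3) = -b/3)
(1/(51 + t(7)) + y(-2))**2 = (1/(51 + (8 - 2*7)) - 1/3*(-2))**2 = (1/(51 + (8 - 14)) + 2/3)**2 = (1/(51 - 6) + 2/3)**2 = (1/45 + 2/3)**2 = (31/45)**2 = 961/2025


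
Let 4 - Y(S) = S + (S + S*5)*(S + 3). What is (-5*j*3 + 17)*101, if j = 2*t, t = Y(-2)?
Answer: -52823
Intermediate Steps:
Y(S) = 4 - S - 6*S*(3 + S) (Y(S) = 4 - (S + (S + S*5)*(S + 3)) = 4 - (S + (S + 5*S)*(3 + S)) = 4 - (S + (6*S)*(3 + S)) = 4 - (S + 6*S*(3 + S)) = 4 + (-S - 6*S*(3 + S)) = 4 - S - 6*S*(3 + S))
t = 18 (t = 4 - 19*(-2) - 6*(-2)² = 4 + 38 - 6*4 = 4 + 38 - 24 = 18)
j = 36 (j = 2*18 = 36)
(-5*j*3 + 17)*101 = (-5*36*3 + 17)*101 = (-180*3 + 17)*101 = (-540 + 17)*101 = -523*101 = -52823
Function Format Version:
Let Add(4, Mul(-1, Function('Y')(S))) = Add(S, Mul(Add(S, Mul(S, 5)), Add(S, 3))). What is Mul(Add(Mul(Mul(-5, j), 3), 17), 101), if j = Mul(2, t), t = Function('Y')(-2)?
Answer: -52823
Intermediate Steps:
Function('Y')(S) = Add(4, Mul(-1, S), Mul(-6, S, Add(3, S))) (Function('Y')(S) = Add(4, Mul(-1, Add(S, Mul(Add(S, Mul(S, 5)), Add(S, 3))))) = Add(4, Mul(-1, Add(S, Mul(Add(S, Mul(5, S)), Add(3, S))))) = Add(4, Mul(-1, Add(S, Mul(Mul(6, S), Add(3, S))))) = Add(4, Mul(-1, Add(S, Mul(6, S, Add(3, S))))) = Add(4, Add(Mul(-1, S), Mul(-6, S, Add(3, S)))) = Add(4, Mul(-1, S), Mul(-6, S, Add(3, S))))
t = 18 (t = Add(4, Mul(-19, -2), Mul(-6, Pow(-2, 2))) = Add(4, 38, Mul(-6, 4)) = Add(4, 38, -24) = 18)
j = 36 (j = Mul(2, 18) = 36)
Mul(Add(Mul(Mul(-5, j), 3), 17), 101) = Mul(Add(Mul(Mul(-5, 36), 3), 17), 101) = Mul(Add(Mul(-180, 3), 17), 101) = Mul(Add(-540, 17), 101) = Mul(-523, 101) = -52823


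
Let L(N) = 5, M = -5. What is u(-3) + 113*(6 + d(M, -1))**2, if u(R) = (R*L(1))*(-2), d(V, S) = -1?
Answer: 2855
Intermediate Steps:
u(R) = -10*R (u(R) = (R*5)*(-2) = (5*R)*(-2) = -10*R)
u(-3) + 113*(6 + d(M, -1))**2 = -10*(-3) + 113*(6 - 1)**2 = 30 + 113*5**2 = 30 + 113*25 = 30 + 2825 = 2855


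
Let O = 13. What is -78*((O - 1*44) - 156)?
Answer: 14586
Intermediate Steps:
-78*((O - 1*44) - 156) = -78*((13 - 1*44) - 156) = -78*((13 - 44) - 156) = -78*(-31 - 156) = -78*(-187) = 14586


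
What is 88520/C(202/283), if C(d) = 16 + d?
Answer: 2505116/473 ≈ 5296.2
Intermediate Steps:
88520/C(202/283) = 88520/(16 + 202/283) = 88520/(4730/283) = 88520*(283/4730) = 2505116/473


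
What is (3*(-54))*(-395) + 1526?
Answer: 65516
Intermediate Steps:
(3*(-54))*(-395) + 1526 = -162*(-395) + 1526 = 63990 + 1526 = 65516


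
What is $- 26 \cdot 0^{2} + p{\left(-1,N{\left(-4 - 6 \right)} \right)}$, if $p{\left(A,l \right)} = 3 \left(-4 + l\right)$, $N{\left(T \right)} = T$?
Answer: $-42$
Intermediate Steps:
$p{\left(A,l \right)} = -12 + 3 l$
$- 26 \cdot 0^{2} + p{\left(-1,N{\left(-4 - 6 \right)} \right)} = - 26 \cdot 0^{2} + \left(-12 + 3 \left(-4 - 6\right)\right) = \left(-26\right) 0 + \left(-12 + 3 \left(-4 - 6\right)\right) = 0 + \left(-12 + 3 \left(-10\right)\right) = 0 - 42 = -42$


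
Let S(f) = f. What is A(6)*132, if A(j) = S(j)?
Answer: 792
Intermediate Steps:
A(j) = j
A(6)*132 = 6*132 = 792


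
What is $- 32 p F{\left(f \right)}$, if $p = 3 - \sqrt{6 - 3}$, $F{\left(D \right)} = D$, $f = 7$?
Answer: $-672 + 224 \sqrt{3} \approx -284.02$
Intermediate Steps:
$p = 3 - \sqrt{3} \approx 1.268$
$- 32 p F{\left(f \right)} = - 32 \left(3 - \sqrt{3}\right) 7 = \left(-96 + 32 \sqrt{3}\right) 7 = -672 + 224 \sqrt{3}$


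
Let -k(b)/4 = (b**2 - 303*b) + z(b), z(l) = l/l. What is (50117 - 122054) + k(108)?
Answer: 12299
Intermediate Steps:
z(l) = 1
k(b) = -4 - 4*b**2 + 1212*b (k(b) = -4*((b**2 - 303*b) + 1) = -4*(1 + b**2 - 303*b) = -4 - 4*b**2 + 1212*b)
(50117 - 122054) + k(108) = (50117 - 122054) + (-4 - 4*108**2 + 1212*108) = -71937 + (-4 - 4*11664 + 130896) = -71937 + (-4 - 46656 + 130896) = -71937 + 84236 = 12299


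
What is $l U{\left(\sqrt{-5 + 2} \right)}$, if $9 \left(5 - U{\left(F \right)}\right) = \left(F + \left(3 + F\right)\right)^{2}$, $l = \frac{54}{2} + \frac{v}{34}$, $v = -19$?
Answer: $\frac{7192}{51} - \frac{1798 i \sqrt{3}}{51} \approx 141.02 - 61.063 i$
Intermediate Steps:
$l = \frac{899}{34}$ ($l = \frac{54}{2} - \frac{19}{34} = 54 \cdot \frac{1}{2} - \frac{19}{34} = 27 - \frac{19}{34} = \frac{899}{34} \approx 26.441$)
$U{\left(F \right)} = 5 - \frac{\left(3 + 2 F\right)^{2}}{9}$ ($U{\left(F \right)} = 5 - \frac{\left(F + \left(3 + F\right)\right)^{2}}{9} = 5 - \frac{\left(3 + 2 F\right)^{2}}{9}$)
$l U{\left(\sqrt{-5 + 2} \right)} = \frac{899 \left(5 - \frac{\left(3 + 2 \sqrt{-5 + 2}\right)^{2}}{9}\right)}{34} = \frac{899 \left(5 - \frac{\left(3 + 2 \sqrt{-3}\right)^{2}}{9}\right)}{34} = \frac{899 \left(5 - \frac{\left(3 + 2 i \sqrt{3}\right)^{2}}{9}\right)}{34} = \frac{4495}{34} - \frac{899 \left(3 + 2 i \sqrt{3}\right)^{2}}{306}$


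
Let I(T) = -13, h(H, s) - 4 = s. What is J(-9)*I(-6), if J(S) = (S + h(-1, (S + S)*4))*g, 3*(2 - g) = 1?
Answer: 5005/3 ≈ 1668.3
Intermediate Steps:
g = 5/3 (g = 2 - ⅓*1 = 2 - ⅓ = 5/3 ≈ 1.6667)
h(H, s) = 4 + s
J(S) = 20/3 + 15*S (J(S) = (S + (4 + (S + S)*4))*(5/3) = (S + (4 + (2*S)*4))*(5/3) = (S + (4 + 8*S))*(5/3) = (4 + 9*S)*(5/3) = 20/3 + 15*S)
J(-9)*I(-6) = (20/3 + 15*(-9))*(-13) = (20/3 - 135)*(-13) = -385/3*(-13) = 5005/3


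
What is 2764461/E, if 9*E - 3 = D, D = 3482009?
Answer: 24880149/3482012 ≈ 7.1453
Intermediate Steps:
E = 3482012/9 (E = ⅓ + (⅑)*3482009 = ⅓ + 3482009/9 = 3482012/9 ≈ 3.8689e+5)
2764461/E = 2764461/(3482012/9) = 2764461*(9/3482012) = 24880149/3482012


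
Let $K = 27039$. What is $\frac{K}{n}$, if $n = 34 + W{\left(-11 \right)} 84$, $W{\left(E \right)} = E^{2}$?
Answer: $\frac{27039}{10198} \approx 2.6514$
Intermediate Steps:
$n = 10198$ ($n = 34 + \left(-11\right)^{2} \cdot 84 = 34 + 121 \cdot 84 = 34 + 10164 = 10198$)
$\frac{K}{n} = \frac{27039}{10198}$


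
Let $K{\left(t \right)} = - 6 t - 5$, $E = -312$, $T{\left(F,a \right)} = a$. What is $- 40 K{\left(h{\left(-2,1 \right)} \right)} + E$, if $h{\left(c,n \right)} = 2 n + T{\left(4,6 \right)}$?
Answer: $1808$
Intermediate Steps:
$h{\left(c,n \right)} = 6 + 2 n$ ($h{\left(c,n \right)} = 2 n + 6 = 6 + 2 n$)
$K{\left(t \right)} = -5 - 6 t$
$- 40 K{\left(h{\left(-2,1 \right)} \right)} + E = - 40 \left(-5 - 6 \left(6 + 2 \cdot 1\right)\right) - 312 = - 40 \left(-5 - 6 \left(6 + 2\right)\right) - 312 = - 40 \left(-5 - 48\right) - 312 = \left(-40\right) \left(-53\right) - 312 = 2120 - 312 = 1808$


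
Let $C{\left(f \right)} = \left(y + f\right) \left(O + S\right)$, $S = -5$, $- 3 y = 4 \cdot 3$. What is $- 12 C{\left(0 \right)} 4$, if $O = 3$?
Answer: $-384$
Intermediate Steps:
$y = -4$ ($y = - \frac{4 \cdot 3}{3} = \left(- \frac{1}{3}\right) 12 = -4$)
$C{\left(f \right)} = 8 - 2 f$ ($C{\left(f \right)} = \left(-4 + f\right) \left(3 - 5\right) = \left(-4 + f\right) \left(-2\right) = 8 - 2 f$)
$- 12 C{\left(0 \right)} 4 = - 12 \left(8 - 0\right) 4 = - 12 \left(8 + 0\right) 4 = \left(-12\right) 8 \cdot 4 = \left(-96\right) 4 = -384$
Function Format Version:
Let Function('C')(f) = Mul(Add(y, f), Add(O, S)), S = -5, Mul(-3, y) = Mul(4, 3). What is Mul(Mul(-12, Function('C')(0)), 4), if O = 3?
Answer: -384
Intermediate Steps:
y = -4 (y = Mul(Rational(-1, 3), Mul(4, 3)) = Mul(Rational(-1, 3), 12) = -4)
Function('C')(f) = Add(8, Mul(-2, f)) (Function('C')(f) = Mul(Add(-4, f), Add(3, -5)) = Mul(Add(-4, f), -2) = Add(8, Mul(-2, f)))
Mul(Mul(-12, Function('C')(0)), 4) = Mul(Mul(-12, Add(8, Mul(-2, 0))), 4) = Mul(Mul(-12, Add(8, 0)), 4) = Mul(Mul(-12, 8), 4) = Mul(-96, 4) = -384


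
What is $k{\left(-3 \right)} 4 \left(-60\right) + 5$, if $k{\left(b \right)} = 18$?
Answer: $-4315$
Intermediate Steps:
$k{\left(-3 \right)} 4 \left(-60\right) + 5 = 18 \cdot 4 \left(-60\right) + 5 = 18 \left(-240\right) + 5 = -4320 + 5 = -4315$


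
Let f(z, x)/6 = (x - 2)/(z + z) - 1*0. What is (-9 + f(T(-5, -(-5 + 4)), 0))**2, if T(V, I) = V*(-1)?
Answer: 2601/25 ≈ 104.04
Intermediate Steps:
T(V, I) = -V
f(z, x) = 3*(-2 + x)/z (f(z, x) = 6*((x - 2)/(z + z) - 1*0) = 6*((-2 + x)/((2*z)) + 0) = 6*((-2 + x)*(1/(2*z)) + 0) = 6*((-2 + x)/(2*z) + 0) = 6*((-2 + x)/(2*z)) = 3*(-2 + x)/z)
(-9 + f(T(-5, -(-5 + 4)), 0))**2 = (-9 + 3*(-2 + 0)/((-1*(-5))))**2 = (-9 + 3*(-2)/5)**2 = (-9 + 3*(1/5)*(-2))**2 = (-9 - 6/5)**2 = (-51/5)**2 = 2601/25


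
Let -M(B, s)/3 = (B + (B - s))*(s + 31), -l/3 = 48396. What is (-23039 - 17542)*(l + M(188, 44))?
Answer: 8923274928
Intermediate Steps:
l = -145188 (l = -3*48396 = -145188)
M(B, s) = -3*(31 + s)*(-s + 2*B) (M(B, s) = -3*(B + (B - s))*(s + 31) = -3*(-s + 2*B)*(31 + s) = -3*(31 + s)*(-s + 2*B))
(-23039 - 17542)*(l + M(188, 44)) = (-23039 - 17542)*(-145188 + (-186*188 + 3*44**2 + 93*44 - 6*188*44)) = -40581*(-145188 + (-34968 + 3*1936 + 4092 - 49632)) = -40581*(-145188 + (-34968 + 5808 + 4092 - 49632)) = -40581*(-145188 - 74700) = -40581*(-219888) = 8923274928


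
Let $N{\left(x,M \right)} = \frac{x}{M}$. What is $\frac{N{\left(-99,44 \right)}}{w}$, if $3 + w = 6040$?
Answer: $- \frac{9}{24148} \approx -0.0003727$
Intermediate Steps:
$w = 6037$ ($w = -3 + 6040 = 6037$)
$\frac{N{\left(-99,44 \right)}}{w} = \frac{\left(-99\right) \frac{1}{44}}{6037} = \left(-99\right) \frac{1}{44} \cdot \frac{1}{6037} = \left(- \frac{9}{4}\right) \frac{1}{6037} = - \frac{9}{24148}$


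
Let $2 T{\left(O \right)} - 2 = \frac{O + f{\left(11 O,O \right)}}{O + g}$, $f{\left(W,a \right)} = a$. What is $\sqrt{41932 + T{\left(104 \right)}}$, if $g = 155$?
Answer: $\frac{\sqrt{2812934509}}{259} \approx 204.78$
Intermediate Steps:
$T{\left(O \right)} = 1 + \frac{O}{155 + O}$ ($T{\left(O \right)} = 1 + \frac{\left(O + O\right) \frac{1}{O + 155}}{2} = 1 + \frac{2 O \frac{1}{155 + O}}{2} = 1 + \frac{O}{155 + O}$)
$\sqrt{41932 + T{\left(104 \right)}} = \sqrt{41932 + \frac{155 + 2 \cdot 104}{155 + 104}} = \sqrt{41932 + \frac{155 + 208}{259}} = \sqrt{41932 + \frac{1}{259} \cdot 363} = \sqrt{41932 + \frac{363}{259}} = \sqrt{\frac{10860751}{259}} = \frac{\sqrt{2812934509}}{259}$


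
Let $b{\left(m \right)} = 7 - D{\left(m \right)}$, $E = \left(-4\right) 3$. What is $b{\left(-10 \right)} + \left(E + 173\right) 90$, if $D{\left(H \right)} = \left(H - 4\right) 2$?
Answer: $14525$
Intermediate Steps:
$E = -12$
$D{\left(H \right)} = -8 + 2 H$ ($D{\left(H \right)} = \left(-4 + H\right) 2 = -8 + 2 H$)
$b{\left(m \right)} = 15 - 2 m$ ($b{\left(m \right)} = 7 - \left(-8 + 2 m\right) = 15 - 2 m$)
$b{\left(-10 \right)} + \left(E + 173\right) 90 = \left(15 - -20\right) + \left(-12 + 173\right) 90 = \left(15 + 20\right) + 161 \cdot 90 = 35 + 14490 = 14525$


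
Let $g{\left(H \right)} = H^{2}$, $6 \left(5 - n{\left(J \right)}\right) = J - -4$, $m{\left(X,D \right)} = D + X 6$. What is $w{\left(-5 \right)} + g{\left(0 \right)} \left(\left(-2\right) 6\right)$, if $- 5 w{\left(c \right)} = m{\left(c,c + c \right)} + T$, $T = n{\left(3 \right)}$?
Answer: $\frac{217}{30} \approx 7.2333$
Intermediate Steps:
$m{\left(X,D \right)} = D + 6 X$
$n{\left(J \right)} = \frac{13}{3} - \frac{J}{6}$ ($n{\left(J \right)} = 5 - \frac{J - -4}{6} = 5 - \frac{J + 4}{6} = 5 - \frac{4 + J}{6} = 5 - \left(\frac{2}{3} + \frac{J}{6}\right) = \frac{13}{3} - \frac{J}{6}$)
$T = \frac{23}{6}$ ($T = \frac{13}{3} - \frac{1}{2} = \frac{23}{6} \approx 3.8333$)
$w{\left(c \right)} = - \frac{23}{30} - \frac{8 c}{5}$ ($w{\left(c \right)} = - \frac{\left(\left(c + c\right) + 6 c\right) + \frac{23}{6}}{5} = - \frac{\left(2 c + 6 c\right) + \frac{23}{6}}{5} = - \frac{8 c + \frac{23}{6}}{5} = - \frac{\frac{23}{6} + 8 c}{5} = - \frac{23}{30} - \frac{8 c}{5}$)
$w{\left(-5 \right)} + g{\left(0 \right)} \left(\left(-2\right) 6\right) = \left(- \frac{23}{30} - -8\right) + 0^{2} \left(\left(-2\right) 6\right) = \left(- \frac{23}{30} + 8\right) + 0 \left(-12\right) = \frac{217}{30} + 0 = \frac{217}{30}$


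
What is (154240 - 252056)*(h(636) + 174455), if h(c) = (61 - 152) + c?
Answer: -17117800000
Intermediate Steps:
h(c) = -91 + c
(154240 - 252056)*(h(636) + 174455) = (154240 - 252056)*((-91 + 636) + 174455) = -97816*(545 + 174455) = -97816*175000 = -17117800000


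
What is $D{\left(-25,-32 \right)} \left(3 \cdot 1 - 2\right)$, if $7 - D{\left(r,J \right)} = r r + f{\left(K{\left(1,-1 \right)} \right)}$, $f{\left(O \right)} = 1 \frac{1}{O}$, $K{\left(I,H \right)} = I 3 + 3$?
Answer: $- \frac{3709}{6} \approx -618.17$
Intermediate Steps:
$K{\left(I,H \right)} = 3 + 3 I$ ($K{\left(I,H \right)} = 3 I + 3 = 3 + 3 I$)
$f{\left(O \right)} = \frac{1}{O}$
$D{\left(r,J \right)} = \frac{41}{6} - r^{2}$ ($D{\left(r,J \right)} = 7 - \left(r r + \frac{1}{3 + 3 \cdot 1}\right) = 7 - \left(r^{2} + \frac{1}{3 + 3}\right) = 7 - \left(r^{2} + \frac{1}{6}\right) = 7 - \left(\frac{1}{6} + r^{2}\right) = \frac{41}{6} - r^{2}$)
$D{\left(-25,-32 \right)} \left(3 \cdot 1 - 2\right) = \left(\frac{41}{6} - \left(-25\right)^{2}\right) \left(3 \cdot 1 - 2\right) = \left(\frac{41}{6} - 625\right) \left(3 - 2\right) = \left(\frac{41}{6} - 625\right) 1 = \left(- \frac{3709}{6}\right) 1 = - \frac{3709}{6}$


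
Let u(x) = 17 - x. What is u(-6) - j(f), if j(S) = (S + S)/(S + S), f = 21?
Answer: 22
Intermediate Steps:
j(S) = 1 (j(S) = (2*S)/((2*S)) = (2*S)*(1/(2*S)) = 1)
u(-6) - j(f) = (17 - 1*(-6)) - 1*1 = (17 + 6) - 1 = 23 - 1 = 22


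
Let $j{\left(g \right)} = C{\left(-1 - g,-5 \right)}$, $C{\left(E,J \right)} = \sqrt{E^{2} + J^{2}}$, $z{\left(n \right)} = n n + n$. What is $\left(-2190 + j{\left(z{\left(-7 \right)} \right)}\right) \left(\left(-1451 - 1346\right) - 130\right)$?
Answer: $6410130 - 2927 \sqrt{1874} \approx 6.2834 \cdot 10^{6}$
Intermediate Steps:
$z{\left(n \right)} = n + n^{2}$ ($z{\left(n \right)} = n^{2} + n = n + n^{2}$)
$j{\left(g \right)} = \sqrt{25 + \left(-1 - g\right)^{2}}$ ($j{\left(g \right)} = \sqrt{\left(-1 - g\right)^{2} + \left(-5\right)^{2}} = \sqrt{\left(-1 - g\right)^{2} + 25} = \sqrt{25 + \left(-1 - g\right)^{2}}$)
$\left(-2190 + j{\left(z{\left(-7 \right)} \right)}\right) \left(\left(-1451 - 1346\right) - 130\right) = \left(-2190 + \sqrt{25 + \left(1 - 7 \left(1 - 7\right)\right)^{2}}\right) \left(\left(-1451 - 1346\right) - 130\right) = \left(-2190 + \sqrt{25 + \left(1 - -42\right)^{2}}\right) \left(-2797 - 130\right) = \left(-2190 + \sqrt{25 + \left(1 + 42\right)^{2}}\right) \left(-2927\right) = \left(-2190 + \sqrt{25 + 43^{2}}\right) \left(-2927\right) = \left(-2190 + \sqrt{25 + 1849}\right) \left(-2927\right) = \left(-2190 + \sqrt{1874}\right) \left(-2927\right) = 6410130 - 2927 \sqrt{1874}$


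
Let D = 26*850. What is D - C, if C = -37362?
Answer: 59462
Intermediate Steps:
D = 22100
D - C = 22100 - 1*(-37362) = 22100 + 37362 = 59462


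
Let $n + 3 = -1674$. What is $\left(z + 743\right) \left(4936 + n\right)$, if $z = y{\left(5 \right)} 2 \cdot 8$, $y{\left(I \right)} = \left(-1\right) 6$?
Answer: $2108573$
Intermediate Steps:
$y{\left(I \right)} = -6$
$n = -1677$ ($n = -3 - 1674 = -1677$)
$z = -96$ ($z = \left(-6\right) 2 \cdot 8 = \left(-12\right) 8 = -96$)
$\left(z + 743\right) \left(4936 + n\right) = \left(-96 + 743\right) \left(4936 - 1677\right) = 647 \cdot 3259 = 2108573$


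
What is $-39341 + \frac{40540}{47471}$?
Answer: $- \frac{1867516071}{47471} \approx -39340.0$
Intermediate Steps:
$-39341 + \frac{40540}{47471} = - \frac{1867516071}{47471}$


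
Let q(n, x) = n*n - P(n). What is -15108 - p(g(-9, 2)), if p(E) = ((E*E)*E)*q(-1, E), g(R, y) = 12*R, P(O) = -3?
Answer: 5023740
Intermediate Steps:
q(n, x) = 3 + n**2 (q(n, x) = n*n - 1*(-3) = n**2 + 3 = 3 + n**2)
p(E) = 4*E**3 (p(E) = ((E*E)*E)*(3 + (-1)**2) = (E**2*E)*(3 + 1) = E**3*4 = 4*E**3)
-15108 - p(g(-9, 2)) = -15108 - 4*(12*(-9))**3 = -15108 - 4*(-108)**3 = -15108 - 4*(-1259712) = -15108 - 1*(-5038848) = -15108 + 5038848 = 5023740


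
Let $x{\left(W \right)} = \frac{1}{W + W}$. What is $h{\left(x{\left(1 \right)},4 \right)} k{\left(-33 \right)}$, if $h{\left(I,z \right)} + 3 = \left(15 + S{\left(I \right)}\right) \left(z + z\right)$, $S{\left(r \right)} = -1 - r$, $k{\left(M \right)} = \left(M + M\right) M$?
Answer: $228690$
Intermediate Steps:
$k{\left(M \right)} = 2 M^{2}$ ($k{\left(M \right)} = 2 M M = 2 M^{2}$)
$x{\left(W \right)} = \frac{1}{2 W}$
$h{\left(I,z \right)} = -3 + 2 z \left(14 - I\right)$ ($h{\left(I,z \right)} = -3 + \left(15 - \left(1 + I\right)\right) \left(z + z\right) = -3 + \left(14 - I\right) 2 z = -3 + 2 z \left(14 - I\right)$)
$h{\left(x{\left(1 \right)},4 \right)} k{\left(-33 \right)} = \left(-3 + 28 \cdot 4 - 2 \frac{1}{2 \cdot 1} \cdot 4\right) 2 \left(-33\right)^{2} = \left(-3 + 112 - 2 \cdot \frac{1}{2} \cdot 1 \cdot 4\right) 2 \cdot 1089 = \left(-3 + 112 - 1 \cdot 4\right) 2178 = \left(-3 + 112 - 4\right) 2178 = 105 \cdot 2178 = 228690$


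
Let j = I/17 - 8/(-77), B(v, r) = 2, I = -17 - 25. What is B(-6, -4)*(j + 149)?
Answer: 383886/1309 ≈ 293.27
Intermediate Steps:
I = -42
j = -3098/1309 (j = -42/17 - 8/(-77) = -42*1/17 - 8*(-1/77) = -42/17 + 8/77 = -3098/1309 ≈ -2.3667)
B(-6, -4)*(j + 149) = 2*(-3098/1309 + 149) = 2*(191943/1309) = 383886/1309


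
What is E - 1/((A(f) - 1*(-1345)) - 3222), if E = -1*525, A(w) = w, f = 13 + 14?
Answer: -971249/1850 ≈ -525.00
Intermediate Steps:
f = 27
E = -525
E - 1/((A(f) - 1*(-1345)) - 3222) = -525 - 1/((27 - 1*(-1345)) - 3222) = -525 - 1/((27 + 1345) - 3222) = -525 - 1/(1372 - 3222) = -525 - 1/(-1850) = -525 - 1*(-1/1850) = -525 + 1/1850 = -971249/1850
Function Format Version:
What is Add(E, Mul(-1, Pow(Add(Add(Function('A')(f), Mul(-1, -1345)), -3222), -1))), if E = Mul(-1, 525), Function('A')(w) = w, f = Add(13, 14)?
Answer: Rational(-971249, 1850) ≈ -525.00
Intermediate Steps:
f = 27
E = -525
Add(E, Mul(-1, Pow(Add(Add(Function('A')(f), Mul(-1, -1345)), -3222), -1))) = Add(-525, Mul(-1, Pow(Add(Add(27, Mul(-1, -1345)), -3222), -1))) = Add(-525, Mul(-1, Pow(Add(Add(27, 1345), -3222), -1))) = Add(-525, Mul(-1, Pow(Add(1372, -3222), -1))) = Add(-525, Mul(-1, Pow(-1850, -1))) = Add(-525, Mul(-1, Rational(-1, 1850))) = Add(-525, Rational(1, 1850)) = Rational(-971249, 1850)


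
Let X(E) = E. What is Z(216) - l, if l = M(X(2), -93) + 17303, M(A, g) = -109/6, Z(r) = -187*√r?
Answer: -103709/6 - 1122*√6 ≈ -20033.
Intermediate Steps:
M(A, g) = -109/6 (M(A, g) = -109*⅙ = -109/6)
l = 103709/6 (l = -109/6 + 17303 = 103709/6 ≈ 17285.)
Z(216) - l = -1122*√6 - 1*103709/6 = -1122*√6 - 103709/6 = -103709/6 - 1122*√6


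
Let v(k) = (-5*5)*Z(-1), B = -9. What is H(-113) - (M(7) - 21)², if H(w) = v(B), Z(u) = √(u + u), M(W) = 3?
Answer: -324 - 25*I*√2 ≈ -324.0 - 35.355*I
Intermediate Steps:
Z(u) = √2*√u (Z(u) = √(2*u) = √2*√u)
v(k) = -25*I*√2 (v(k) = (-5*5)*(√2*√(-1)) = -25*√2*I = -25*I*√2)
H(w) = -25*I*√2
H(-113) - (M(7) - 21)² = -25*I*√2 - (3 - 21)² = -25*I*√2 - 1*(-18)² = -25*I*√2 - 1*324 = -25*I*√2 - 324 = -324 - 25*I*√2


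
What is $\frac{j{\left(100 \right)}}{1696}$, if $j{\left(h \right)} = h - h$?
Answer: $0$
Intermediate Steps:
$j{\left(h \right)} = 0$
$\frac{j{\left(100 \right)}}{1696} = \frac{0}{1696} = 0 \cdot \frac{1}{1696} = 0$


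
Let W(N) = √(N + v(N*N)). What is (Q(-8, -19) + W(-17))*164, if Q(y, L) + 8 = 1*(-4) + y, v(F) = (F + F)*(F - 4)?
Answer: -3280 + 164*√164713 ≈ 63279.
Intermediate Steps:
v(F) = 2*F*(-4 + F) (v(F) = (2*F)*(-4 + F) = 2*F*(-4 + F))
Q(y, L) = -12 + y (Q(y, L) = -8 + (1*(-4) + y) = -8 + (-4 + y) = -12 + y)
W(N) = √(N + 2*N²*(-4 + N²)) (W(N) = √(N + 2*(N*N)*(-4 + N*N)) = √(N + 2*N²*(-4 + N²)))
(Q(-8, -19) + W(-17))*164 = ((-12 - 8) + √(-17*(1 + 2*(-17)*(-4 + (-17)²))))*164 = (-20 + √(-17*(1 + 2*(-17)*(-4 + 289))))*164 = (-20 + √(-17*(1 + 2*(-17)*285)))*164 = (-20 + √(-17*(1 - 9690)))*164 = (-20 + √(-17*(-9689)))*164 = (-20 + √164713)*164 = -3280 + 164*√164713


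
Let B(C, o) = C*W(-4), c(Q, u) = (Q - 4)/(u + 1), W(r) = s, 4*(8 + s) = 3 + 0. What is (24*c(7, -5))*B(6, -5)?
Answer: 783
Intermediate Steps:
s = -29/4 (s = -8 + (3 + 0)/4 = -8 + (¼)*3 = -8 + ¾ = -29/4 ≈ -7.2500)
W(r) = -29/4
c(Q, u) = (-4 + Q)/(1 + u)
B(C, o) = -29*C/4 (B(C, o) = C*(-29/4) = -29*C/4)
(24*c(7, -5))*B(6, -5) = (24*((-4 + 7)/(1 - 5)))*(-29/4*6) = (24*(3/(-4)))*(-87/2) = (24*(-¼*3))*(-87/2) = (24*(-¾))*(-87/2) = -18*(-87/2) = 783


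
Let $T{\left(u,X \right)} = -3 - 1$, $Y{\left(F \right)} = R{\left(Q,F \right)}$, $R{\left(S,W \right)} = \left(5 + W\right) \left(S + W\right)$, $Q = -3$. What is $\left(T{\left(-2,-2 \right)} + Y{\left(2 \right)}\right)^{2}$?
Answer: $121$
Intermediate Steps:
$Y{\left(F \right)} = -15 + F^{2} + 2 F$ ($Y{\left(F \right)} = F^{2} + 5 \left(-3\right) + 5 F - 3 F = F^{2} - 15 + 5 F - 3 F = -15 + F^{2} + 2 F$)
$T{\left(u,X \right)} = -4$ ($T{\left(u,X \right)} = -3 - 1 = -4$)
$\left(T{\left(-2,-2 \right)} + Y{\left(2 \right)}\right)^{2} = \left(-4 + \left(-15 + 2^{2} + 2 \cdot 2\right)\right)^{2} = \left(-4 + \left(-15 + 4 + 4\right)\right)^{2} = \left(-4 - 7\right)^{2} = \left(-11\right)^{2} = 121$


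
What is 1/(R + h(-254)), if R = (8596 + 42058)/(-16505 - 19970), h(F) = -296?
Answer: -36475/10847254 ≈ -0.0033626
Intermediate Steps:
R = -50654/36475 (R = 50654/(-36475) = 50654*(-1/36475) = -50654/36475 ≈ -1.3887)
1/(R + h(-254)) = 1/(-50654/36475 - 296) = 1/(-10847254/36475) = -36475/10847254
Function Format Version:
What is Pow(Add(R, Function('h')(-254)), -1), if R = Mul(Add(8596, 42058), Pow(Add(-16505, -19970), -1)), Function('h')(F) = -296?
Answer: Rational(-36475, 10847254) ≈ -0.0033626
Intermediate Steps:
R = Rational(-50654, 36475) (R = Mul(50654, Pow(-36475, -1)) = Mul(50654, Rational(-1, 36475)) = Rational(-50654, 36475) ≈ -1.3887)
Pow(Add(R, Function('h')(-254)), -1) = Pow(Add(Rational(-50654, 36475), -296), -1) = Pow(Rational(-10847254, 36475), -1) = Rational(-36475, 10847254)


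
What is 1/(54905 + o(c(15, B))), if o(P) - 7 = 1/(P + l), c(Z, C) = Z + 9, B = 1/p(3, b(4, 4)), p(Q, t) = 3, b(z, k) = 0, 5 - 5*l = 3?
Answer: 122/6699269 ≈ 1.8211e-5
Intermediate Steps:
l = 2/5 (l = 1 - 1/5*3 = 1 - 3/5 = 2/5 ≈ 0.40000)
B = 1/3 ≈ 0.33333
c(Z, C) = 9 + Z
o(P) = 7 + 1/(2/5 + P) (o(P) = 7 + 1/(P + 2/5) = 7 + 1/(2/5 + P))
1/(54905 + o(c(15, B))) = 1/(54905 + (19 + 35*(9 + 15))/(2 + 5*(9 + 15))) = 1/(54905 + (19 + 35*24)/(2 + 5*24)) = 1/(54905 + (19 + 840)/(2 + 120)) = 1/(54905 + 859/122) = 1/(6699269/122) = 122/6699269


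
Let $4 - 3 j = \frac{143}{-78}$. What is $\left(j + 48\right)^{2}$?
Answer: $\frac{808201}{324} \approx 2494.4$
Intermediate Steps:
$j = \frac{35}{18}$ ($j = \frac{4}{3} - \frac{143 \frac{1}{-78}}{3} = \frac{4}{3} - \frac{143 \left(- \frac{1}{78}\right)}{3} = \frac{4}{3} - - \frac{11}{18} = \frac{4}{3} + \frac{11}{18} = \frac{35}{18} \approx 1.9444$)
$\left(j + 48\right)^{2} = \left(\frac{35}{18} + 48\right)^{2} = \left(\frac{899}{18}\right)^{2} = \frac{808201}{324}$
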